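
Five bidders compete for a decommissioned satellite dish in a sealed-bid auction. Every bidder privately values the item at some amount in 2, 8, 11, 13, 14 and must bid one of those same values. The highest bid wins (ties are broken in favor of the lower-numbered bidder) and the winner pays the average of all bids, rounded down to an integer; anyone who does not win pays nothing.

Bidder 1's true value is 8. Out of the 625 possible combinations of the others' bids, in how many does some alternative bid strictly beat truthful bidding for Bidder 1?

Others bid (2, 2, 2, 2): truth gives 5; bid 2 gives 6 > 5. Violating.
Others bid (2, 2, 2, 11): truth gives 0; bid 11 gives 3 > 0. Violating.
Others bid (2, 2, 2, 13): truth gives 0; bid 13 gives 2 > 0. Violating.
Others bid (2, 2, 2, 14): truth gives 0; bid 14 gives 2 > 0. Violating.
Others bid (2, 2, 2, 8): truth gives 4; no alternative beats it.
Others bid (2, 2, 8, 2): truth gives 4; no alternative beats it.
(Checking all 625 profiles: 43 have a profitable deviation, 582 do not.)

43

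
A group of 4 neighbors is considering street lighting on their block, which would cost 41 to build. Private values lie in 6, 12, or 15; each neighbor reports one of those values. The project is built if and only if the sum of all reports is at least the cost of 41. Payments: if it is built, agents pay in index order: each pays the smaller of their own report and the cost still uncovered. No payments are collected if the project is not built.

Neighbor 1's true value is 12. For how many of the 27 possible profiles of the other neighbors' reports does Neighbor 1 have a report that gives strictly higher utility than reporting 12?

Others report (6, 15, 15): truth gives 0; report 6 gives 6 > 0. Violating.
Others report (12, 12, 12): truth gives 0; report 6 gives 6 > 0. Violating.
Others report (12, 12, 15): truth gives 0; report 6 gives 6 > 0. Violating.
Others report (12, 15, 12): truth gives 0; report 6 gives 6 > 0. Violating.
Others report (6, 6, 6): truth gives 0; no alternative beats it.
Others report (6, 6, 12): truth gives 0; no alternative beats it.
(Checking all 27 profiles: 11 have a profitable deviation, 16 do not.)

11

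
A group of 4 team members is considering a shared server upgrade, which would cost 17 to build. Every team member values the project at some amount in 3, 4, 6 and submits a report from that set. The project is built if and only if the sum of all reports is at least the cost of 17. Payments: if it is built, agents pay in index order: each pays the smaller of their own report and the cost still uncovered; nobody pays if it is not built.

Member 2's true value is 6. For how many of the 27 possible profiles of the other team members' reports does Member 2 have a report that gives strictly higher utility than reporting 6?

16

Others report (3, 4, 6): truth gives 0; report 4 gives 2 > 0. Violating.
Others report (3, 6, 4): truth gives 0; report 4 gives 2 > 0. Violating.
Others report (3, 6, 6): truth gives 0; report 3 gives 3 > 0. Violating.
Others report (4, 3, 6): truth gives 0; report 4 gives 2 > 0. Violating.
Others report (3, 3, 3): truth gives 0; no alternative beats it.
Others report (3, 3, 4): truth gives 0; no alternative beats it.
(Checking all 27 profiles: 16 have a profitable deviation, 11 do not.)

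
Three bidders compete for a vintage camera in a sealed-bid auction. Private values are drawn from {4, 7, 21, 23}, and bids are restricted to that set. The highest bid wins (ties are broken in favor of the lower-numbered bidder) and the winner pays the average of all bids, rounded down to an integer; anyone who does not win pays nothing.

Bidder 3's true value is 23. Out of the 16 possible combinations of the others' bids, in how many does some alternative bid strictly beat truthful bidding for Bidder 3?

Others bid (4, 4): truth gives 13; bid 7 gives 18 > 13. Violating.
Others bid (4, 7): truth gives 12; bid 21 gives 13 > 12. Violating.
Others bid (7, 4): truth gives 12; bid 21 gives 13 > 12. Violating.
Others bid (7, 7): truth gives 11; bid 21 gives 12 > 11. Violating.
Others bid (4, 21): truth gives 7; no alternative beats it.
Others bid (4, 23): truth gives 0; no alternative beats it.
(Checking all 16 profiles: 4 have a profitable deviation, 12 do not.)

4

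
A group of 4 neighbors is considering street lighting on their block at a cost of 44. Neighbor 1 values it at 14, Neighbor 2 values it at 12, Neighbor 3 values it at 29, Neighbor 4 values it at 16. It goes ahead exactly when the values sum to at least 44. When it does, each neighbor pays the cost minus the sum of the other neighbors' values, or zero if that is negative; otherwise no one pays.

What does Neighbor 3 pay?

Total value 71 ≥ cost 44, so the project is built.
The other neighbors' values sum to 42.
Cost minus that sum is 44 - 42 = 2.

2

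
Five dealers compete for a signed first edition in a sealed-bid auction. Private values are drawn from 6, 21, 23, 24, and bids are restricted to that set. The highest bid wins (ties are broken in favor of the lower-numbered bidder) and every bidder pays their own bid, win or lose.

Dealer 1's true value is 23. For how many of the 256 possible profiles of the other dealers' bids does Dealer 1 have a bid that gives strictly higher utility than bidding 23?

Others bid (6, 6, 6, 6): truth gives 0; bid 6 gives 17 > 0. Violating.
Others bid (6, 6, 6, 21): truth gives 0; bid 21 gives 2 > 0. Violating.
Others bid (6, 6, 6, 24): truth gives -23; bid 24 gives -1 > -23. Violating.
Others bid (6, 6, 21, 6): truth gives 0; bid 21 gives 2 > 0. Violating.
Others bid (6, 6, 6, 23): truth gives 0; no alternative beats it.
Others bid (6, 6, 21, 23): truth gives 0; no alternative beats it.
(Checking all 256 profiles: 191 have a profitable deviation, 65 do not.)

191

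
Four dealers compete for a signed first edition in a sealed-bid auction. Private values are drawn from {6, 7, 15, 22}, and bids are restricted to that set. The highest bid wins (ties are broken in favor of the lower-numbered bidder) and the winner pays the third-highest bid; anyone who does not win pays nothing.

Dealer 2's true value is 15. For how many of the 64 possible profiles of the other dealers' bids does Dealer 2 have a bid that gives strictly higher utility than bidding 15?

12

Others bid (6, 6, 22): truth gives 0; bid 22 gives 9 > 0. Violating.
Others bid (6, 7, 22): truth gives 0; bid 22 gives 8 > 0. Violating.
Others bid (6, 22, 6): truth gives 0; bid 22 gives 9 > 0. Violating.
Others bid (6, 22, 7): truth gives 0; bid 22 gives 8 > 0. Violating.
Others bid (6, 6, 6): truth gives 9; no alternative beats it.
Others bid (6, 6, 7): truth gives 9; no alternative beats it.
(Checking all 64 profiles: 12 have a profitable deviation, 52 do not.)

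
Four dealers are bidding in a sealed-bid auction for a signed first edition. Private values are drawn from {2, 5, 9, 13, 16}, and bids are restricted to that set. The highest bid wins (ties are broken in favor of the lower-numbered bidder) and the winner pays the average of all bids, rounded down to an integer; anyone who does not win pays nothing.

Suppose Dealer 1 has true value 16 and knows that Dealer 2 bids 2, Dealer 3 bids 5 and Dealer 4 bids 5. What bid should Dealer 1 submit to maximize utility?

Bid 2: loses, pays 0, utility 0.
Bid 5: wins, pays 4, utility 16 - 4 = 12.
Bid 9: wins, pays 5, utility 16 - 5 = 11.
Bid 13: wins, pays 6, utility 16 - 6 = 10.
Bid 16: wins, pays 7, utility 16 - 7 = 9.
The best choice is 5 with utility 12.

5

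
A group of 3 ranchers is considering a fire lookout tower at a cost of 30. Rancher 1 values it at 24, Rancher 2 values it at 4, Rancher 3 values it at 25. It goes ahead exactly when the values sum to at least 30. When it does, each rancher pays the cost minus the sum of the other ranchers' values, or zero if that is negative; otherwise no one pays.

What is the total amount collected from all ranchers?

3

Total value 53 ≥ cost 30, so it is built.
Rancher 1: others sum to 29; max(0, 30 - 29) = 1.
Rancher 2: others sum to 49; max(0, 30 - 49) = 0.
Rancher 3: others sum to 28; max(0, 30 - 28) = 2.
Total collected = 1 + 0 + 2 = 3.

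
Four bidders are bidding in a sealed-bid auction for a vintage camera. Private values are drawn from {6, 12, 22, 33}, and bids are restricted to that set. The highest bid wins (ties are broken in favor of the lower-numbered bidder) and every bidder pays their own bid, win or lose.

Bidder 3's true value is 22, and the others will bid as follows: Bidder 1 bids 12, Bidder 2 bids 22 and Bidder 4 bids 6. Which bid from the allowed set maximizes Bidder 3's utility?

Bid 6: loses but pays 6, utility -6.
Bid 12: loses but pays 12, utility -12.
Bid 22: loses but pays 22, utility -22.
Bid 33: wins, pays 33, utility 22 - 33 = -11.
The best choice is 6 with utility -6.

6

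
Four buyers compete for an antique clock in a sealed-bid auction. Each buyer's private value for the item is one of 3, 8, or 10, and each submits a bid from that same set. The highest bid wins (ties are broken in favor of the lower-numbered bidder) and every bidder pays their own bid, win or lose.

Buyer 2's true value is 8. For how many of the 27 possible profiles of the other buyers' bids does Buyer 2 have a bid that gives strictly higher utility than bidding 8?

23

Others bid (3, 3, 10): truth gives -8; bid 10 gives -2 > -8. Violating.
Others bid (3, 8, 10): truth gives -8; bid 10 gives -2 > -8. Violating.
Others bid (3, 10, 3): truth gives -8; bid 10 gives -2 > -8. Violating.
Others bid (3, 10, 8): truth gives -8; bid 10 gives -2 > -8. Violating.
Others bid (3, 3, 3): truth gives 0; no alternative beats it.
Others bid (3, 3, 8): truth gives 0; no alternative beats it.
(Checking all 27 profiles: 23 have a profitable deviation, 4 do not.)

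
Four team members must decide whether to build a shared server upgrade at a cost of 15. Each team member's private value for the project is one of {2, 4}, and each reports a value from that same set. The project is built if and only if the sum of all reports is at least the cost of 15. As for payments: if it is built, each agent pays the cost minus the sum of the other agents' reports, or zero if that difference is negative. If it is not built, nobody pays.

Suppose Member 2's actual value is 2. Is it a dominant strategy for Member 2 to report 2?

Check each profile of the others' reports and compare truth against every alternative report.
Others report (4, 4, 4): truth gives 0, best alternative gives -1.
Others report (2, 2, 2): truth gives 0, best alternative gives 0.
Others report (2, 2, 4): truth gives 0, best alternative gives 0.
Others report (2, 4, 2): truth gives 0, best alternative gives 0.
Others report (2, 4, 4): truth gives 0, best alternative gives 0.
Others report (4, 2, 2): truth gives 0, best alternative gives 0.
(Remaining 2 profiles checked similarly; truth is weakly best in each.)
In every case the truthful report is at least as good as any alternative, so it is a dominant strategy.

Yes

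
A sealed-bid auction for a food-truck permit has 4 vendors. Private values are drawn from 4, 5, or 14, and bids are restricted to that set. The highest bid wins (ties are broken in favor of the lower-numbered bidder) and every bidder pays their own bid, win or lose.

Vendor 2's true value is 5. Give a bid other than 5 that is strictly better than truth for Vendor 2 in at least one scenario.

Suppose Vendor 1 bids 4, Vendor 3 bids 4 and Vendor 4 bids 14.
Bid 5: loses but pays 5, utility -5.
Bid 4: loses but pays 4, utility -4.
So bidding 4 beats truth here (-4 > -5).

4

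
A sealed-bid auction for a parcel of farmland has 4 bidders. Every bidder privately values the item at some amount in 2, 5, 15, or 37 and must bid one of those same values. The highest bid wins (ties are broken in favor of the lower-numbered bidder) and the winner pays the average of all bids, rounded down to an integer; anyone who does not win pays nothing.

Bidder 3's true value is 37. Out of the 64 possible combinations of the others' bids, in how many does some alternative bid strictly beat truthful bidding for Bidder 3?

Others bid (2, 2, 2): truth gives 27; bid 5 gives 35 > 27. Violating.
Others bid (2, 2, 5): truth gives 26; bid 5 gives 34 > 26. Violating.
Others bid (2, 2, 15): truth gives 23; bid 15 gives 29 > 23. Violating.
Others bid (2, 5, 2): truth gives 26; bid 15 gives 31 > 26. Violating.
Others bid (2, 2, 37): truth gives 18; no alternative beats it.
Others bid (2, 5, 37): truth gives 17; no alternative beats it.
(Checking all 64 profiles: 12 have a profitable deviation, 52 do not.)

12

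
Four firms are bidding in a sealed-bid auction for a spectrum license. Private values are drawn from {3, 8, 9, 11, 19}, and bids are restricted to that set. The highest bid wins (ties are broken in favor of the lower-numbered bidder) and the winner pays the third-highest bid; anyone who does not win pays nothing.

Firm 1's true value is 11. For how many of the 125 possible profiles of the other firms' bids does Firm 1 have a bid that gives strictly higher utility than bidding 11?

27

Others bid (3, 3, 19): truth gives 0; bid 19 gives 8 > 0. Violating.
Others bid (3, 8, 19): truth gives 0; bid 19 gives 3 > 0. Violating.
Others bid (3, 9, 19): truth gives 0; bid 19 gives 2 > 0. Violating.
Others bid (3, 19, 3): truth gives 0; bid 19 gives 8 > 0. Violating.
Others bid (3, 3, 3): truth gives 8; no alternative beats it.
Others bid (3, 3, 8): truth gives 8; no alternative beats it.
(Checking all 125 profiles: 27 have a profitable deviation, 98 do not.)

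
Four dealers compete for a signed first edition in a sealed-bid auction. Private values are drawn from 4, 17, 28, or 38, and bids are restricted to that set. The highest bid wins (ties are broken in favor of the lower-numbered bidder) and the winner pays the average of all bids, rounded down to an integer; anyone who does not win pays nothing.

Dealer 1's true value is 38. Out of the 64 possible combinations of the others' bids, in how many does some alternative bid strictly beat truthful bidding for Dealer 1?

Others bid (4, 4, 4): truth gives 26; bid 4 gives 34 > 26. Violating.
Others bid (4, 4, 17): truth gives 23; bid 17 gives 28 > 23. Violating.
Others bid (4, 4, 28): truth gives 20; bid 28 gives 22 > 20. Violating.
Others bid (4, 17, 4): truth gives 23; bid 17 gives 28 > 23. Violating.
Others bid (4, 4, 38): truth gives 17; no alternative beats it.
Others bid (4, 17, 38): truth gives 14; no alternative beats it.
(Checking all 64 profiles: 27 have a profitable deviation, 37 do not.)

27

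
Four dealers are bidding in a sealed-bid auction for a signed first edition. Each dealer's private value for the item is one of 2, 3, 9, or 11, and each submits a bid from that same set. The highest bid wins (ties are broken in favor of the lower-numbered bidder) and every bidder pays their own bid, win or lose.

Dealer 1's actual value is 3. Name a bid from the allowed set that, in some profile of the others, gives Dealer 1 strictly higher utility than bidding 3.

Suppose Dealer 2 bids 2, Dealer 3 bids 2 and Dealer 4 bids 2.
Bid 3: wins, pays 3, utility 3 - 3 = 0.
Bid 2: wins, pays 2, utility 3 - 2 = 1.
So bidding 2 beats truth here (1 > 0).

2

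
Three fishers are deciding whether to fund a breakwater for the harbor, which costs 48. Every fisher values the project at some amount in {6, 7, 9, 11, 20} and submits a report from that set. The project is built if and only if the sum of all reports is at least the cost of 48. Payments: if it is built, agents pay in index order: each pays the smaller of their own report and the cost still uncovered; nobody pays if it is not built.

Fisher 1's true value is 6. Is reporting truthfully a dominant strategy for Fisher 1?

Yes

Check each profile of the others' reports and compare truth against every alternative report.
Others report (6, 6): truth gives 0, best alternative gives 0.
Others report (6, 7): truth gives 0, best alternative gives 0.
Others report (6, 9): truth gives 0, best alternative gives 0.
Others report (6, 11): truth gives 0, best alternative gives 0.
Others report (6, 20): truth gives 0, best alternative gives 0.
Others report (7, 6): truth gives 0, best alternative gives 0.
(Remaining 19 profiles checked similarly; truth is weakly best in each.)
In every case the truthful report is at least as good as any alternative, so it is a dominant strategy.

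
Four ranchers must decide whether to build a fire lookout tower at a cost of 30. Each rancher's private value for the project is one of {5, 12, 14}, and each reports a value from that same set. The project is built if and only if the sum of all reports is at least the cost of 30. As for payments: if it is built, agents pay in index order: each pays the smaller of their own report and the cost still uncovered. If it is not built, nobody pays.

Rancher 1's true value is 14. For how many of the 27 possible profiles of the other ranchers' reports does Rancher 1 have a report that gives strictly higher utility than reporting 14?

26

Others report (5, 5, 12): truth gives 0; report 12 gives 2 > 0. Violating.
Others report (5, 5, 14): truth gives 0; report 12 gives 2 > 0. Violating.
Others report (5, 12, 5): truth gives 0; report 12 gives 2 > 0. Violating.
Others report (5, 12, 12): truth gives 0; report 5 gives 9 > 0. Violating.
Others report (5, 5, 5): truth gives 0; no alternative beats it.
(Checking all 27 profiles: 26 have a profitable deviation, 1 does not.)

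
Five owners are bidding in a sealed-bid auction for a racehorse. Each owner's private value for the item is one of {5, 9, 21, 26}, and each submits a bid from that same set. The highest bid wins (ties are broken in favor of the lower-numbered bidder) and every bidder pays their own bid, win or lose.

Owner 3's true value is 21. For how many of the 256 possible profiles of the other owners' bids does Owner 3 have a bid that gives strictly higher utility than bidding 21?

224

Others bid (5, 5, 5, 5): truth gives 0; bid 9 gives 12 > 0. Violating.
Others bid (5, 5, 5, 9): truth gives 0; bid 9 gives 12 > 0. Violating.
Others bid (5, 5, 5, 26): truth gives -21; bid 5 gives -5 > -21. Violating.
Others bid (5, 5, 9, 5): truth gives 0; bid 9 gives 12 > 0. Violating.
Others bid (5, 5, 5, 21): truth gives 0; no alternative beats it.
Others bid (5, 5, 9, 21): truth gives 0; no alternative beats it.
(Checking all 256 profiles: 224 have a profitable deviation, 32 do not.)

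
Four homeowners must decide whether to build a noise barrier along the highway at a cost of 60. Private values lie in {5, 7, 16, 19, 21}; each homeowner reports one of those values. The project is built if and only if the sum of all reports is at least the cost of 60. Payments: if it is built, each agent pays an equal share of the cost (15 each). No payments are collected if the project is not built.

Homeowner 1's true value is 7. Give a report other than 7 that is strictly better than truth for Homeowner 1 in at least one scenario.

Suppose Homeowner 2 reports 16, Homeowner 3 reports 16 and Homeowner 4 reports 21.
Report 7: project built, pays 15, utility 7 - 15 = -8.
Report 5: project not built, utility 0.
So reporting 5 beats truth here (0 > -8).

5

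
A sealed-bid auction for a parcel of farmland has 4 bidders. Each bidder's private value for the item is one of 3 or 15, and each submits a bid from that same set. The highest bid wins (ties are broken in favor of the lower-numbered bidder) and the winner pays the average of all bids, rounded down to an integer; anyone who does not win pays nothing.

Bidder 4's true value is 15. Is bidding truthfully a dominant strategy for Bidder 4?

Yes

Check each profile of the others' bids and compare truth against every alternative bid.
Others bid (3, 3, 3): truth gives 9, best alternative gives 0.
Others bid (3, 3, 15): truth gives 0, best alternative gives 0.
Others bid (3, 15, 3): truth gives 0, best alternative gives 0.
Others bid (3, 15, 15): truth gives 0, best alternative gives 0.
Others bid (15, 3, 3): truth gives 0, best alternative gives 0.
Others bid (15, 3, 15): truth gives 0, best alternative gives 0.
(Remaining 2 profiles checked similarly; truth is weakly best in each.)
In every case the truthful bid is at least as good as any alternative, so it is a dominant strategy.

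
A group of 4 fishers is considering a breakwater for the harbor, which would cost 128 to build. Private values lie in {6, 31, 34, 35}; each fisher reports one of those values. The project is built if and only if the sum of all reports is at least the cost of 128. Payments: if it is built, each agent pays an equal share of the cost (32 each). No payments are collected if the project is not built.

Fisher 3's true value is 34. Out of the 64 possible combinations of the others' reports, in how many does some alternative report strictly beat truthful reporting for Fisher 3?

Others report (31, 31, 31): truth gives 0; report 35 gives 2 > 0. Violating.
Others report (6, 6, 6): truth gives 0; no alternative beats it.
Others report (6, 6, 31): truth gives 0; no alternative beats it.
(Checking all 64 profiles: 1 has a profitable deviation, 63 do not.)

1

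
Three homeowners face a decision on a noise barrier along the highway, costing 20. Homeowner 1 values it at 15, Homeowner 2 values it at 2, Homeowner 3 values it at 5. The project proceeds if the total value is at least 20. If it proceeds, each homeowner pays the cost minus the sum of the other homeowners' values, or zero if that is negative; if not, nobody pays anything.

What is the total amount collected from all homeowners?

16

Total value 22 ≥ cost 20, so it is built.
Homeowner 1: others sum to 7; max(0, 20 - 7) = 13.
Homeowner 2: others sum to 20; max(0, 20 - 20) = 0.
Homeowner 3: others sum to 17; max(0, 20 - 17) = 3.
Total collected = 13 + 0 + 3 = 16.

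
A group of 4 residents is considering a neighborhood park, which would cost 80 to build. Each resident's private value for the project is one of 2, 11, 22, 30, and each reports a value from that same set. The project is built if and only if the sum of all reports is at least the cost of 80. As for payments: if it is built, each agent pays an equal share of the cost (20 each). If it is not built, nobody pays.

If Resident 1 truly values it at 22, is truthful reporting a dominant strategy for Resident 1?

No

Consider the case where Resident 2 reports 2, Resident 3 reports 22 and Resident 4 reports 30.
Truthful report 22: project not built, utility 0.
Report 30 instead: project built, pays 20, utility 22 - 20 = 2.
Since 2 > 0, reporting 30 is strictly better here, so truthful reporting is not dominant.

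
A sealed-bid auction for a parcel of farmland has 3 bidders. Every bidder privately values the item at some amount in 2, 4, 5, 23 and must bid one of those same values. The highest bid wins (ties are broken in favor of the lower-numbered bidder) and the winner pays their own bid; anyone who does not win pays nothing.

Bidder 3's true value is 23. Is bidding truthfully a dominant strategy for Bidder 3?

No

Consider the case where Bidder 1 bids 2 and Bidder 2 bids 2.
Truthful bid 23: wins, pays 23, utility 23 - 23 = 0.
Bid 4 instead: wins, pays 4, utility 23 - 4 = 19.
Since 19 > 0, bidding 4 is strictly better here, so truthful bidding is not dominant.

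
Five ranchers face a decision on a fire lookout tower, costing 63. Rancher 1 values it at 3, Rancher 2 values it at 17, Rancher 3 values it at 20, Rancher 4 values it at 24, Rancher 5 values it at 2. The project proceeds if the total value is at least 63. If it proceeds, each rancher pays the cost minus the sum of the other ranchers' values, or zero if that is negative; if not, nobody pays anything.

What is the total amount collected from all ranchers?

52

Total value 66 ≥ cost 63, so it is built.
Rancher 1: others sum to 63; max(0, 63 - 63) = 0.
Rancher 2: others sum to 49; max(0, 63 - 49) = 14.
Rancher 3: others sum to 46; max(0, 63 - 46) = 17.
Rancher 4: others sum to 42; max(0, 63 - 42) = 21.
Rancher 5: others sum to 64; max(0, 63 - 64) = 0.
Total collected = 0 + 14 + 17 + 21 + 0 = 52.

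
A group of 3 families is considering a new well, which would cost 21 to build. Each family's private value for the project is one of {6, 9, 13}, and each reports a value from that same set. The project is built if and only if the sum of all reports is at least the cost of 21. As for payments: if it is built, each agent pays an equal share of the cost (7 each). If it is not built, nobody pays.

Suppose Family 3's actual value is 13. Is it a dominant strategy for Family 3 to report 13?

Yes

Check each profile of the others' reports and compare truth against every alternative report.
Others report (6, 6): truth gives 6, best alternative gives 6.
Others report (6, 9): truth gives 6, best alternative gives 6.
Others report (6, 13): truth gives 6, best alternative gives 6.
Others report (9, 6): truth gives 6, best alternative gives 6.
Others report (9, 9): truth gives 6, best alternative gives 6.
Others report (9, 13): truth gives 6, best alternative gives 6.
(Remaining 3 profiles checked similarly; truth is weakly best in each.)
In every case the truthful report is at least as good as any alternative, so it is a dominant strategy.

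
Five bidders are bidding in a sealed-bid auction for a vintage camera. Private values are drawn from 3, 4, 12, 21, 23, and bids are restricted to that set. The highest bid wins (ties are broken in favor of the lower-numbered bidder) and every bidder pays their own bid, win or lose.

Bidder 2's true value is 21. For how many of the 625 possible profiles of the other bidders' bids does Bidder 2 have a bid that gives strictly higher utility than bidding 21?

Others bid (3, 3, 3, 3): truth gives 0; bid 4 gives 17 > 0. Violating.
Others bid (3, 3, 3, 4): truth gives 0; bid 4 gives 17 > 0. Violating.
Others bid (3, 3, 3, 12): truth gives 0; bid 12 gives 9 > 0. Violating.
Others bid (3, 3, 3, 23): truth gives -21; bid 23 gives -2 > -21. Violating.
Others bid (3, 3, 3, 21): truth gives 0; no alternative beats it.
Others bid (3, 3, 4, 21): truth gives 0; no alternative beats it.
(Checking all 625 profiles: 487 have a profitable deviation, 138 do not.)

487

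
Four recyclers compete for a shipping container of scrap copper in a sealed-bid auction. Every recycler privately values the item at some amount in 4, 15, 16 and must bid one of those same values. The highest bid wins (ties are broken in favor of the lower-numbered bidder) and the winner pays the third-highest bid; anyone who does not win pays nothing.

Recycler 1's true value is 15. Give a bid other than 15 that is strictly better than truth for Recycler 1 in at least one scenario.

Suppose Recycler 2 bids 4, Recycler 3 bids 4 and Recycler 4 bids 16.
Bid 15: loses, pays 0, utility 0.
Bid 16: wins, pays 4, utility 15 - 4 = 11.
So bidding 16 beats truth here (11 > 0).

16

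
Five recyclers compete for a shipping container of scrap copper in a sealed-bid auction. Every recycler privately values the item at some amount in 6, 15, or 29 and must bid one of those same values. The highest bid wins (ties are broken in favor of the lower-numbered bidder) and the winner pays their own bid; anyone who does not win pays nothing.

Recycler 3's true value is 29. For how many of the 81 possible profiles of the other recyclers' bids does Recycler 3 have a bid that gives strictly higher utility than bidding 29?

4

Others bid (6, 6, 6, 6): truth gives 0; bid 15 gives 14 > 0. Violating.
Others bid (6, 6, 6, 15): truth gives 0; bid 15 gives 14 > 0. Violating.
Others bid (6, 6, 15, 6): truth gives 0; bid 15 gives 14 > 0. Violating.
Others bid (6, 6, 15, 15): truth gives 0; bid 15 gives 14 > 0. Violating.
Others bid (6, 6, 6, 29): truth gives 0; no alternative beats it.
Others bid (6, 6, 15, 29): truth gives 0; no alternative beats it.
(Checking all 81 profiles: 4 have a profitable deviation, 77 do not.)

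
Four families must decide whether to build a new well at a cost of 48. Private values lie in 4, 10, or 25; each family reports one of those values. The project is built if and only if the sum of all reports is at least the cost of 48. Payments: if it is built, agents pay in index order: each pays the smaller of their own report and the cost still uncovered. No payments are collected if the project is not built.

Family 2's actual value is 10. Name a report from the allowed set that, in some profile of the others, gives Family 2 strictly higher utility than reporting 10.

Suppose Family 1 reports 4, Family 3 reports 25 and Family 4 reports 25.
Report 10: project built, pays 10, utility 10 - 10 = 0.
Report 4: project built, pays 4, utility 10 - 4 = 6.
So reporting 4 beats truth here (6 > 0).

4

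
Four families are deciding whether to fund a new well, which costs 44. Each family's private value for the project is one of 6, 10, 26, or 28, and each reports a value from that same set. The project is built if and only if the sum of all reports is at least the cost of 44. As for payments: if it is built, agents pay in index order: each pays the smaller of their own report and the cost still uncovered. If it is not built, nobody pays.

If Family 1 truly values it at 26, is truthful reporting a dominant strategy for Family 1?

No

Consider the case where Family 2 reports 6, Family 3 reports 6 and Family 4 reports 26.
Truthful report 26: project built, pays 26, utility 26 - 26 = 0.
Report 6 instead: project built, pays 6, utility 26 - 6 = 20.
Since 20 > 0, reporting 6 is strictly better here, so truthful reporting is not dominant.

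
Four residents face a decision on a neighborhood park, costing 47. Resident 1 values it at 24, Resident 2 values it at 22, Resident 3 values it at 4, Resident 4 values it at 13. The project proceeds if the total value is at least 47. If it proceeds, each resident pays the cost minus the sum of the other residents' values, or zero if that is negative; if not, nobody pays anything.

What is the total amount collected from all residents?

Total value 63 ≥ cost 47, so it is built.
Resident 1: others sum to 39; max(0, 47 - 39) = 8.
Resident 2: others sum to 41; max(0, 47 - 41) = 6.
Resident 3: others sum to 59; max(0, 47 - 59) = 0.
Resident 4: others sum to 50; max(0, 47 - 50) = 0.
Total collected = 8 + 6 + 0 + 0 = 14.

14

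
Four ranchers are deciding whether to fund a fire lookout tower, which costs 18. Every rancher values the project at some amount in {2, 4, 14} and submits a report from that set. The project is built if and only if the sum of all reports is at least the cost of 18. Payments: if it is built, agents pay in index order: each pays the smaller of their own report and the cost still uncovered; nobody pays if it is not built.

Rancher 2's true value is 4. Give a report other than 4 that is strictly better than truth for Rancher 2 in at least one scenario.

2

Suppose Rancher 1 reports 2, Rancher 3 reports 2 and Rancher 4 reports 14.
Report 4: project built, pays 4, utility 4 - 4 = 0.
Report 2: project built, pays 2, utility 4 - 2 = 2.
So reporting 2 beats truth here (2 > 0).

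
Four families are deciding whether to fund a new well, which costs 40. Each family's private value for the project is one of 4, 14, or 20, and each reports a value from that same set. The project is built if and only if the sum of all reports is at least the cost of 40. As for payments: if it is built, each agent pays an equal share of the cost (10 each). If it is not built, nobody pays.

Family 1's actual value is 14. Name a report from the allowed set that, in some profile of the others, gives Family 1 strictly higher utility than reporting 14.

20

Suppose Family 2 reports 4, Family 3 reports 4 and Family 4 reports 14.
Report 14: project not built, utility 0.
Report 20: project built, pays 10, utility 14 - 10 = 4.
So reporting 20 beats truth here (4 > 0).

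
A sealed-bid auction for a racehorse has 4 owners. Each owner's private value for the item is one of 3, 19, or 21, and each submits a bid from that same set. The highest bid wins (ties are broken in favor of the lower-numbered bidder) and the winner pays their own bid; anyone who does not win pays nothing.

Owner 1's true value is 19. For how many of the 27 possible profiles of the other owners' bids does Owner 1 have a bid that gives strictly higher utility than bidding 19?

Others bid (3, 3, 3): truth gives 0; bid 3 gives 16 > 0. Violating.
Others bid (3, 3, 19): truth gives 0; no alternative beats it.
Others bid (3, 3, 21): truth gives 0; no alternative beats it.
(Checking all 27 profiles: 1 has a profitable deviation, 26 do not.)

1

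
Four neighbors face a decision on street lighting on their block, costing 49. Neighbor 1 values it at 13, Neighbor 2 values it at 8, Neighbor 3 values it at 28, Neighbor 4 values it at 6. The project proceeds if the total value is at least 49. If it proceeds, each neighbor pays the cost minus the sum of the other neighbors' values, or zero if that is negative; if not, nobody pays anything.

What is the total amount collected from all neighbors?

Total value 55 ≥ cost 49, so it is built.
Neighbor 1: others sum to 42; max(0, 49 - 42) = 7.
Neighbor 2: others sum to 47; max(0, 49 - 47) = 2.
Neighbor 3: others sum to 27; max(0, 49 - 27) = 22.
Neighbor 4: others sum to 49; max(0, 49 - 49) = 0.
Total collected = 7 + 2 + 22 + 0 = 31.

31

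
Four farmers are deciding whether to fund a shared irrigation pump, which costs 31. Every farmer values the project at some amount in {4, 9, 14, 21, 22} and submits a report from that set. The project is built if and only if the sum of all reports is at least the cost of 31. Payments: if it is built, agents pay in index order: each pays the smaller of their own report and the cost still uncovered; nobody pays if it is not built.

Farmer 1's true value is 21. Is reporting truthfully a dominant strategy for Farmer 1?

No

Consider the case where Farmer 2 reports 4, Farmer 3 reports 4 and Farmer 4 reports 9.
Truthful report 21: project built, pays 21, utility 21 - 21 = 0.
Report 14 instead: project built, pays 14, utility 21 - 14 = 7.
Since 7 > 0, reporting 14 is strictly better here, so truthful reporting is not dominant.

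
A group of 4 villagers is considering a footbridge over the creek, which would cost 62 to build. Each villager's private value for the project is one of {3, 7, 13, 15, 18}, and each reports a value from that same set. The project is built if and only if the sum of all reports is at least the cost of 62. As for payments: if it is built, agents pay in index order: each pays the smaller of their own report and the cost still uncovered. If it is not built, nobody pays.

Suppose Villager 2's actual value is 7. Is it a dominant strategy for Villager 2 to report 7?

Check each profile of the others' reports and compare truth against every alternative report.
Others report (3, 3, 3): truth gives 0, best alternative gives 0.
Others report (3, 3, 7): truth gives 0, best alternative gives 0.
Others report (3, 3, 13): truth gives 0, best alternative gives 0.
Others report (3, 3, 15): truth gives 0, best alternative gives 0.
Others report (3, 3, 18): truth gives 0, best alternative gives 0.
Others report (3, 7, 3): truth gives 0, best alternative gives 0.
(Remaining 119 profiles checked similarly; truth is weakly best in each.)
In every case the truthful report is at least as good as any alternative, so it is a dominant strategy.

Yes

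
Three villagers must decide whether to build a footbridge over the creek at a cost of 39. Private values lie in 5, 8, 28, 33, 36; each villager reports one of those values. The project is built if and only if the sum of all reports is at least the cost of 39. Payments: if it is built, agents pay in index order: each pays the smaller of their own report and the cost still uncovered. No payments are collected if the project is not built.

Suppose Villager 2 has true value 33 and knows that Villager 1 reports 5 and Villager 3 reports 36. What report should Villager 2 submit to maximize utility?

5

Report 5: project built, pays 5, utility 33 - 5 = 28.
Report 8: project built, pays 8, utility 33 - 8 = 25.
Report 28: project built, pays 28, utility 33 - 28 = 5.
Report 33: project built, pays 33, utility 33 - 33 = 0.
Report 36: project built, pays 34, utility 33 - 34 = -1.
The best choice is 5 with utility 28.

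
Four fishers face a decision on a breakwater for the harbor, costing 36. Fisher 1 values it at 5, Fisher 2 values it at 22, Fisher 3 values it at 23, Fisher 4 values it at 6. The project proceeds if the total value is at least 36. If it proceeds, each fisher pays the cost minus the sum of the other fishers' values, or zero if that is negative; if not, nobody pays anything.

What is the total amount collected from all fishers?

Total value 56 ≥ cost 36, so it is built.
Fisher 1: others sum to 51; max(0, 36 - 51) = 0.
Fisher 2: others sum to 34; max(0, 36 - 34) = 2.
Fisher 3: others sum to 33; max(0, 36 - 33) = 3.
Fisher 4: others sum to 50; max(0, 36 - 50) = 0.
Total collected = 0 + 2 + 3 + 0 = 5.

5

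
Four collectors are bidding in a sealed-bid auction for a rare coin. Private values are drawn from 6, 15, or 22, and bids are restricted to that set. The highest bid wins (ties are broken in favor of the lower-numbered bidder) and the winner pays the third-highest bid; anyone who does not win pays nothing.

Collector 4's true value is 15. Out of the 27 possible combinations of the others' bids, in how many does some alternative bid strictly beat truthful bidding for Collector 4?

Others bid (6, 6, 15): truth gives 0; bid 22 gives 9 > 0. Violating.
Others bid (6, 15, 6): truth gives 0; bid 22 gives 9 > 0. Violating.
Others bid (15, 6, 6): truth gives 0; bid 22 gives 9 > 0. Violating.
Others bid (6, 6, 6): truth gives 9; no alternative beats it.
Others bid (6, 6, 22): truth gives 0; no alternative beats it.
(Checking all 27 profiles: 3 have a profitable deviation, 24 do not.)

3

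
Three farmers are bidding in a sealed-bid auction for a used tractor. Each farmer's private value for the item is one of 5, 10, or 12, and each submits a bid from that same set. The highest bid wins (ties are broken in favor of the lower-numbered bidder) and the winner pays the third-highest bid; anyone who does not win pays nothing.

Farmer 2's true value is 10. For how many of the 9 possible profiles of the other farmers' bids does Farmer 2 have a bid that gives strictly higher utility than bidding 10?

Others bid (5, 12): truth gives 0; bid 12 gives 5 > 0. Violating.
Others bid (10, 5): truth gives 0; bid 12 gives 5 > 0. Violating.
Others bid (5, 5): truth gives 5; no alternative beats it.
Others bid (5, 10): truth gives 5; no alternative beats it.
(Checking all 9 profiles: 2 have a profitable deviation, 7 do not.)

2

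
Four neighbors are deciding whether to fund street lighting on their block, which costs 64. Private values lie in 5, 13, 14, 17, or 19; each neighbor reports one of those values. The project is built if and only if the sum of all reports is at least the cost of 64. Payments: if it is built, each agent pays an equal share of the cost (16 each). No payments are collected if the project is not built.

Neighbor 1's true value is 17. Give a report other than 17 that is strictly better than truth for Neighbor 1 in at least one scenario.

Suppose Neighbor 2 reports 13, Neighbor 3 reports 13 and Neighbor 4 reports 19.
Report 17: project not built, utility 0.
Report 19: project built, pays 16, utility 17 - 16 = 1.
So reporting 19 beats truth here (1 > 0).

19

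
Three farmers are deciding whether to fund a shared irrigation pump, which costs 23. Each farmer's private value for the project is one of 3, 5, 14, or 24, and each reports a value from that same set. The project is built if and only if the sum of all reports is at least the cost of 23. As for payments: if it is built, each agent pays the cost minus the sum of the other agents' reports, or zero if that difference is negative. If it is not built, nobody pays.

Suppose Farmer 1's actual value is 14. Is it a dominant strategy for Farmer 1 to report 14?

Yes

Check each profile of the others' reports and compare truth against every alternative report.
Others report (3, 24): truth gives 14, best alternative gives 14.
Others report (5, 24): truth gives 14, best alternative gives 14.
Others report (14, 14): truth gives 14, best alternative gives 14.
Others report (14, 24): truth gives 14, best alternative gives 14.
Others report (24, 3): truth gives 14, best alternative gives 14.
Others report (24, 5): truth gives 14, best alternative gives 14.
(Remaining 10 profiles checked similarly; truth is weakly best in each.)
In every case the truthful report is at least as good as any alternative, so it is a dominant strategy.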